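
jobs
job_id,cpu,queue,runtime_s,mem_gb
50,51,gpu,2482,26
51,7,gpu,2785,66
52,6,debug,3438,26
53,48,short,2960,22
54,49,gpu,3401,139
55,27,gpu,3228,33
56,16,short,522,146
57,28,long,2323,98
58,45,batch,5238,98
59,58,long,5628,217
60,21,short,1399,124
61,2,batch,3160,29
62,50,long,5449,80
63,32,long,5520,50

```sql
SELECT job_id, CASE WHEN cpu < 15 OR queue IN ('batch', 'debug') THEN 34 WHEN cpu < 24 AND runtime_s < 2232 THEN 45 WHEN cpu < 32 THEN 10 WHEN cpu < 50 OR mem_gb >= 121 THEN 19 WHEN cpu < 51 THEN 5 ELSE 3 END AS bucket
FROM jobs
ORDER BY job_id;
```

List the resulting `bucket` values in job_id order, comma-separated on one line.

job_id=50: ELSE → 3
job_id=51: cpu < 15 OR queue IN ('batch', 'debug') → 34
job_id=52: cpu < 15 OR queue IN ('batch', 'debug') → 34
job_id=53: cpu < 50 OR mem_gb >= 121 → 19
job_id=54: cpu < 50 OR mem_gb >= 121 → 19
job_id=55: cpu < 32 → 10
job_id=56: cpu < 24 AND runtime_s < 2232 → 45
job_id=57: cpu < 32 → 10
job_id=58: cpu < 15 OR queue IN ('batch', 'debug') → 34
job_id=59: cpu < 50 OR mem_gb >= 121 → 19
job_id=60: cpu < 24 AND runtime_s < 2232 → 45
job_id=61: cpu < 15 OR queue IN ('batch', 'debug') → 34
job_id=62: cpu < 51 → 5
job_id=63: cpu < 50 OR mem_gb >= 121 → 19

3, 34, 34, 19, 19, 10, 45, 10, 34, 19, 45, 34, 5, 19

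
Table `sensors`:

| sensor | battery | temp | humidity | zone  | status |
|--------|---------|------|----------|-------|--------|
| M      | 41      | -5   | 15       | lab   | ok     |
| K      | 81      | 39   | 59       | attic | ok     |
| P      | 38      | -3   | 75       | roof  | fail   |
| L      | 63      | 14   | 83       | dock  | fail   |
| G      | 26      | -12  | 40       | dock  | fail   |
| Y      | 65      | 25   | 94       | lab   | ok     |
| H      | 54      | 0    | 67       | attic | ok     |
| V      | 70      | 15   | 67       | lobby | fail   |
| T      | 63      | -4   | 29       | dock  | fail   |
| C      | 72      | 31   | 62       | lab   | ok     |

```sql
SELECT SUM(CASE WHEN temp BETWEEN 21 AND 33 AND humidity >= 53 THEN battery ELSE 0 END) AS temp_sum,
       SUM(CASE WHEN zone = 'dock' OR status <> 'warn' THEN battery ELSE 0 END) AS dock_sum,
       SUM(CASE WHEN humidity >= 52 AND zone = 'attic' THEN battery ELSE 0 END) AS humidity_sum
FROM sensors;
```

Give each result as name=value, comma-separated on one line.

temp_sum=137, dock_sum=573, humidity_sum=135

[temp_sum: temp BETWEEN 21 AND 33 AND humidity >= 53]
sensor=M: ✗
sensor=K: ✗
sensor=P: ✗
sensor=L: ✗
sensor=G: ✗
sensor=Y: ✓ → 65
sensor=H: ✗
sensor=V: ✗
sensor=T: ✗
sensor=C: ✓ → 72
temp_sum = 65 + 72 = 137
—
[dock_sum: zone = 'dock' OR status <> 'warn']
sensor=M: ✓ → 41
sensor=K: ✓ → 81
sensor=P: ✓ → 38
sensor=L: ✓ → 63
sensor=G: ✓ → 26
sensor=Y: ✓ → 65
sensor=H: ✓ → 54
sensor=V: ✓ → 70
sensor=T: ✓ → 63
sensor=C: ✓ → 72
dock_sum = 41 + 81 + 38 + 63 + 26 + 65 + 54 + 70 + 63 + 72 = 573
—
[humidity_sum: humidity >= 52 AND zone = 'attic']
sensor=M: ✗
sensor=K: ✓ → 81
sensor=P: ✗
sensor=L: ✗
sensor=G: ✗
sensor=Y: ✗
sensor=H: ✓ → 54
sensor=V: ✗
sensor=T: ✗
sensor=C: ✗
humidity_sum = 81 + 54 = 135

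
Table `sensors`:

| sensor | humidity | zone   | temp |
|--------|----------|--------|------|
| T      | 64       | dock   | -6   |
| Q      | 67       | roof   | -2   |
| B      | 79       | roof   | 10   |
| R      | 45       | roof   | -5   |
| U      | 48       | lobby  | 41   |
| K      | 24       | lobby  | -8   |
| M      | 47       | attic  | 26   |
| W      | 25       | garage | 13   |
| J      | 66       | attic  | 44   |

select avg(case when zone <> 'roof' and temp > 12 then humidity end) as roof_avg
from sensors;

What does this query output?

46.5

sensor=T: ✗
sensor=Q: ✗
sensor=B: ✗
sensor=R: ✗
sensor=U: ✓ → 48
sensor=K: ✗
sensor=M: ✓ → 47
sensor=W: ✓ → 25
sensor=J: ✓ → 66
roof_avg = (48 + 47 + 25 + 66) / 4 = 46.5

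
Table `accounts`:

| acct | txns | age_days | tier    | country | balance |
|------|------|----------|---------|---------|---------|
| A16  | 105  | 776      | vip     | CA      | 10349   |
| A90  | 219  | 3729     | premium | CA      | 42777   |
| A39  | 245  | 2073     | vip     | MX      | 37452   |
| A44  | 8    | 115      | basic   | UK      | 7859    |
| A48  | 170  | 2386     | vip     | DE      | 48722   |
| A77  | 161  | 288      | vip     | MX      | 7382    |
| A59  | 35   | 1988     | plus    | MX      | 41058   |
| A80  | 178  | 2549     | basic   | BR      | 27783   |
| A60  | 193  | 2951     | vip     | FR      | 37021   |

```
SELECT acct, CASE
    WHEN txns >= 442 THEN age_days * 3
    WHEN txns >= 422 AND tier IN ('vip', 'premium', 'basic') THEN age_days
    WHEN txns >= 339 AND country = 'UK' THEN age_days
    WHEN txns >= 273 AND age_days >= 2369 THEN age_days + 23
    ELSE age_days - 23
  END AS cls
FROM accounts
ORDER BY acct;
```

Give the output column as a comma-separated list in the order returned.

acct=A16: ELSE → 753
acct=A39: ELSE → 2050
acct=A44: ELSE → 92
acct=A48: ELSE → 2363
acct=A59: ELSE → 1965
acct=A60: ELSE → 2928
acct=A77: ELSE → 265
acct=A80: ELSE → 2526
acct=A90: ELSE → 3706

753, 2050, 92, 2363, 1965, 2928, 265, 2526, 3706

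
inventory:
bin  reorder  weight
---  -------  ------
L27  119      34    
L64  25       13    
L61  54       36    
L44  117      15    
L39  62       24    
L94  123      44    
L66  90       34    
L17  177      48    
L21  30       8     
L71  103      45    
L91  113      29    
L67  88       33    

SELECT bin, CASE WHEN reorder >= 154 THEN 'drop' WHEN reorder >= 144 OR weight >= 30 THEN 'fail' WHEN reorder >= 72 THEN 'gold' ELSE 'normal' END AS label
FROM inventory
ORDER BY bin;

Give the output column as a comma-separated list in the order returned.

bin=L17: reorder >= 154 → drop
bin=L21: ELSE → normal
bin=L27: reorder >= 144 OR weight >= 30 → fail
bin=L39: ELSE → normal
bin=L44: reorder >= 72 → gold
bin=L61: reorder >= 144 OR weight >= 30 → fail
bin=L64: ELSE → normal
bin=L66: reorder >= 144 OR weight >= 30 → fail
bin=L67: reorder >= 144 OR weight >= 30 → fail
bin=L71: reorder >= 144 OR weight >= 30 → fail
bin=L91: reorder >= 72 → gold
bin=L94: reorder >= 144 OR weight >= 30 → fail

drop, normal, fail, normal, gold, fail, normal, fail, fail, fail, gold, fail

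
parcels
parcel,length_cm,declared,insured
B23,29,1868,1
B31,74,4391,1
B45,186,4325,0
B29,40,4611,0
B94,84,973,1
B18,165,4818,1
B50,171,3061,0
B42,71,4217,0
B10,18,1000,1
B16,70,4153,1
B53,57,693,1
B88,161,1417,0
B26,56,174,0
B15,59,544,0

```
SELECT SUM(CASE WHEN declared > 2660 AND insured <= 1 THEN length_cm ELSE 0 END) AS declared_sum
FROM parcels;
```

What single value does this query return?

777

parcel=B23: ✗
parcel=B31: ✓ → 74
parcel=B45: ✓ → 186
parcel=B29: ✓ → 40
parcel=B94: ✗
parcel=B18: ✓ → 165
parcel=B50: ✓ → 171
parcel=B42: ✓ → 71
parcel=B10: ✗
parcel=B16: ✓ → 70
parcel=B53: ✗
parcel=B88: ✗
parcel=B26: ✗
parcel=B15: ✗
declared_sum = 74 + 186 + 40 + 165 + 171 + 71 + 70 = 777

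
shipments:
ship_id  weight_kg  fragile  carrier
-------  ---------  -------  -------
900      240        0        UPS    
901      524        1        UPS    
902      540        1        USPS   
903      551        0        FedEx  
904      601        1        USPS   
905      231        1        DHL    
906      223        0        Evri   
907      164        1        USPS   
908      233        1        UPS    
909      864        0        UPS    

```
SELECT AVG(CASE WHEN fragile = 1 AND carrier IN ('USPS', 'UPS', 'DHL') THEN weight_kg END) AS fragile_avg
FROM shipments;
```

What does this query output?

382.1666666667

ship_id=900: ✗
ship_id=901: ✓ → 524
ship_id=902: ✓ → 540
ship_id=903: ✗
ship_id=904: ✓ → 601
ship_id=905: ✓ → 231
ship_id=906: ✗
ship_id=907: ✓ → 164
ship_id=908: ✓ → 233
ship_id=909: ✗
fragile_avg = (524 + 540 + 601 + 231 + 164 + 233) / 6 = 382.1666666667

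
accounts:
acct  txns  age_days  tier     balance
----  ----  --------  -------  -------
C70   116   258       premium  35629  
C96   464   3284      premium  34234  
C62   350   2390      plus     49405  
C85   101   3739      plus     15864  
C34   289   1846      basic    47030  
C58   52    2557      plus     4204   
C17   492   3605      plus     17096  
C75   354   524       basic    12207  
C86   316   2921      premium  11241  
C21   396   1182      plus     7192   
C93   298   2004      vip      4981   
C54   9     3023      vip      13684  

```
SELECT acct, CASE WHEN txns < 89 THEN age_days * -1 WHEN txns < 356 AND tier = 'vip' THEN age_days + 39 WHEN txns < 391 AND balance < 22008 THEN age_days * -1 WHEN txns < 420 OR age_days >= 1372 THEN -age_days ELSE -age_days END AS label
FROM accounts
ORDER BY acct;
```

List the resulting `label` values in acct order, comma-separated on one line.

-3605, -1182, -1846, -3023, -2557, -2390, -258, -524, -3739, -2921, 2043, -3284

acct=C17: txns < 420 OR age_days >= 1372 → -3605
acct=C21: txns < 420 OR age_days >= 1372 → -1182
acct=C34: txns < 420 OR age_days >= 1372 → -1846
acct=C54: txns < 89 → -3023
acct=C58: txns < 89 → -2557
acct=C62: txns < 420 OR age_days >= 1372 → -2390
acct=C70: txns < 420 OR age_days >= 1372 → -258
acct=C75: txns < 391 AND balance < 22008 → -524
acct=C85: txns < 391 AND balance < 22008 → -3739
acct=C86: txns < 391 AND balance < 22008 → -2921
acct=C93: txns < 356 AND tier = 'vip' → 2043
acct=C96: txns < 420 OR age_days >= 1372 → -3284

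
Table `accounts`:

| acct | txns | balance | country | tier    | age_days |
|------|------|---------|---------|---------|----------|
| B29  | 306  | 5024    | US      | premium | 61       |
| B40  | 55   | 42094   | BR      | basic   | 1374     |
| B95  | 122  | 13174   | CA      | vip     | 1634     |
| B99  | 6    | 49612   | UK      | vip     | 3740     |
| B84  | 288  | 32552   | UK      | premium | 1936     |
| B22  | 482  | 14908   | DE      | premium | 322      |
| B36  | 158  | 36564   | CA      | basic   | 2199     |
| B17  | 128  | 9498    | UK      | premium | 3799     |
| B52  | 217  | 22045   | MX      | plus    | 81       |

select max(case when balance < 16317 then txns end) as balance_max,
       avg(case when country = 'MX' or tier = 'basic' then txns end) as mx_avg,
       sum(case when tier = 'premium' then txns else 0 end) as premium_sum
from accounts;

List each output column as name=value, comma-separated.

[balance_max: balance < 16317]
acct=B29: ✓ → 306
acct=B40: ✗
acct=B95: ✓ → 122
acct=B99: ✗
acct=B84: ✗
acct=B22: ✓ → 482
acct=B36: ✗
acct=B17: ✓ → 128
acct=B52: ✗
balance_max = MAX(306, 122, 482, 128) = 482
—
[mx_avg: country = 'MX' or tier = 'basic']
acct=B29: ✗
acct=B40: ✓ → 55
acct=B95: ✗
acct=B99: ✗
acct=B84: ✗
acct=B22: ✗
acct=B36: ✓ → 158
acct=B17: ✗
acct=B52: ✓ → 217
mx_avg = (55 + 158 + 217) / 3 = 143.3333333333
—
[premium_sum: tier = 'premium']
acct=B29: ✓ → 306
acct=B40: ✗
acct=B95: ✗
acct=B99: ✗
acct=B84: ✓ → 288
acct=B22: ✓ → 482
acct=B36: ✗
acct=B17: ✓ → 128
acct=B52: ✗
premium_sum = 306 + 288 + 482 + 128 = 1204

balance_max=482, mx_avg=143.3333333333, premium_sum=1204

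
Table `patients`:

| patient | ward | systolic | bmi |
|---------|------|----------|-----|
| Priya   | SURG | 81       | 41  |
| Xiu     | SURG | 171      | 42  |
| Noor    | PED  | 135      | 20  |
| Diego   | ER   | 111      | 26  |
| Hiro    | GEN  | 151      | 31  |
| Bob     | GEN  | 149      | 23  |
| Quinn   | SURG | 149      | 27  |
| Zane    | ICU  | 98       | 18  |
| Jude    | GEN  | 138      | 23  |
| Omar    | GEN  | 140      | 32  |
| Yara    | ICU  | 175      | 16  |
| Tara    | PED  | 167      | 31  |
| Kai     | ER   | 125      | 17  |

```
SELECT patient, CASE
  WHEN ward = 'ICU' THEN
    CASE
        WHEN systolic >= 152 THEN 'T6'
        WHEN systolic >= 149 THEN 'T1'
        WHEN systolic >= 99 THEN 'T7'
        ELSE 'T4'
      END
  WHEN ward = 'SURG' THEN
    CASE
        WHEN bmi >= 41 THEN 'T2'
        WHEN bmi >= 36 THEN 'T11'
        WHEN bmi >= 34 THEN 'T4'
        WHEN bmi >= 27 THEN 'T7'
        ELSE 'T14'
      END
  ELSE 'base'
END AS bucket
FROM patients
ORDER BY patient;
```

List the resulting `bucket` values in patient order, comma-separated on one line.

base, base, base, base, base, base, base, T2, T7, base, T2, T6, T4

patient=Bob: ward='GEN' → outer ELSE → base
patient=Diego: ward='ER' → outer ELSE → base
patient=Hiro: ward='GEN' → outer ELSE → base
patient=Jude: ward='GEN' → outer ELSE → base
patient=Kai: ward='ER' → outer ELSE → base
patient=Noor: ward='PED' → outer ELSE → base
patient=Omar: ward='GEN' → outer ELSE → base
patient=Priya: ward='SURG' → inner[bmi >= 41] → T2
patient=Quinn: ward='SURG' → inner[bmi >= 27] → T7
patient=Tara: ward='PED' → outer ELSE → base
patient=Xiu: ward='SURG' → inner[bmi >= 41] → T2
patient=Yara: ward='ICU' → inner[systolic >= 152] → T6
patient=Zane: ward='ICU' → inner[ELSE] → T4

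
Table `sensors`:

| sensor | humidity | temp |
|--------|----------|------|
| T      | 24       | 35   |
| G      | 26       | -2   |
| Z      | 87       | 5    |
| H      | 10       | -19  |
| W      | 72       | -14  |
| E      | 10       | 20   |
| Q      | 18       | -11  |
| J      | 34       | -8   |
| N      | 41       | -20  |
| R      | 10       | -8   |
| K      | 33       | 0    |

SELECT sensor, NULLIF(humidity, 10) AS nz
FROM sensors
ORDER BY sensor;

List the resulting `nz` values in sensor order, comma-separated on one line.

NULL, 26, NULL, 34, 33, 41, 18, NULL, 24, 72, 87

sensor=E: humidity=10 vs 10: equal → NULL
sensor=G: humidity=26 vs 10: differ → 26
sensor=H: humidity=10 vs 10: equal → NULL
sensor=J: humidity=34 vs 10: differ → 34
sensor=K: humidity=33 vs 10: differ → 33
sensor=N: humidity=41 vs 10: differ → 41
sensor=Q: humidity=18 vs 10: differ → 18
sensor=R: humidity=10 vs 10: equal → NULL
sensor=T: humidity=24 vs 10: differ → 24
sensor=W: humidity=72 vs 10: differ → 72
sensor=Z: humidity=87 vs 10: differ → 87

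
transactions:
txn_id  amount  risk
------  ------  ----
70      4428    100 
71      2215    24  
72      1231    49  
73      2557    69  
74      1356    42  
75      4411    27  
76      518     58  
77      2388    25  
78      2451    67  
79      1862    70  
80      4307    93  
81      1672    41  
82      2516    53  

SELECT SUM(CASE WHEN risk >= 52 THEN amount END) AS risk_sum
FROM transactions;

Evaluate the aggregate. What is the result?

txn_id=70: ✓ → 4428
txn_id=71: ✗
txn_id=72: ✗
txn_id=73: ✓ → 2557
txn_id=74: ✗
txn_id=75: ✗
txn_id=76: ✓ → 518
txn_id=77: ✗
txn_id=78: ✓ → 2451
txn_id=79: ✓ → 1862
txn_id=80: ✓ → 4307
txn_id=81: ✗
txn_id=82: ✓ → 2516
risk_sum = 4428 + 2557 + 518 + 2451 + 1862 + 4307 + 2516 = 18639

18639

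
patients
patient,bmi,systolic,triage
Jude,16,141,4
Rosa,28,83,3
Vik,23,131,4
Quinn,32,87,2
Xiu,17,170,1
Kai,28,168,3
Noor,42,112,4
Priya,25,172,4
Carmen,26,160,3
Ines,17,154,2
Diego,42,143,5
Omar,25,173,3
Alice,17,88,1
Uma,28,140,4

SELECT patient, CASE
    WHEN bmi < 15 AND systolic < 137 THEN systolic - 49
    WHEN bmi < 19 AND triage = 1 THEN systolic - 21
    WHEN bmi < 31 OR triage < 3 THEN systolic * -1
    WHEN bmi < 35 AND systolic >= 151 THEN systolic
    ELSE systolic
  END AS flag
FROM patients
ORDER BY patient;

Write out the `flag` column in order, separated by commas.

patient=Alice: bmi < 19 AND triage = 1 → 67
patient=Carmen: bmi < 31 OR triage < 3 → -160
patient=Diego: ELSE → 143
patient=Ines: bmi < 31 OR triage < 3 → -154
patient=Jude: bmi < 31 OR triage < 3 → -141
patient=Kai: bmi < 31 OR triage < 3 → -168
patient=Noor: ELSE → 112
patient=Omar: bmi < 31 OR triage < 3 → -173
patient=Priya: bmi < 31 OR triage < 3 → -172
patient=Quinn: bmi < 31 OR triage < 3 → -87
patient=Rosa: bmi < 31 OR triage < 3 → -83
patient=Uma: bmi < 31 OR triage < 3 → -140
patient=Vik: bmi < 31 OR triage < 3 → -131
patient=Xiu: bmi < 19 AND triage = 1 → 149

67, -160, 143, -154, -141, -168, 112, -173, -172, -87, -83, -140, -131, 149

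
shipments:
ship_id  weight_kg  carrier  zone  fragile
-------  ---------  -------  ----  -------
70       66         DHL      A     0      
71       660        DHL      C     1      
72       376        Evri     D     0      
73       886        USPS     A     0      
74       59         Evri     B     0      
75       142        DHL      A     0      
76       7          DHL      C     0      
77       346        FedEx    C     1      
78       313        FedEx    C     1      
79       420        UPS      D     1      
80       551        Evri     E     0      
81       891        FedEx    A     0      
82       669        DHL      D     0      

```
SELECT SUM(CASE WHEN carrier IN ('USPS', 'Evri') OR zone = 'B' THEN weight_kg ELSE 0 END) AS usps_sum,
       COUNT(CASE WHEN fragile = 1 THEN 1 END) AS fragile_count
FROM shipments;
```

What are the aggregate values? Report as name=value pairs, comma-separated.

[usps_sum: carrier IN ('USPS', 'Evri') OR zone = 'B']
ship_id=70: ✗
ship_id=71: ✗
ship_id=72: ✓ → 376
ship_id=73: ✓ → 886
ship_id=74: ✓ → 59
ship_id=75: ✗
ship_id=76: ✗
ship_id=77: ✗
ship_id=78: ✗
ship_id=79: ✗
ship_id=80: ✓ → 551
ship_id=81: ✗
ship_id=82: ✗
usps_sum = 376 + 886 + 59 + 551 = 1872
—
[fragile_count: fragile = 1]
ship_id=70: ✗
ship_id=71: ✓ → 1
ship_id=72: ✗
ship_id=73: ✗
ship_id=74: ✗
ship_id=75: ✗
ship_id=76: ✗
ship_id=77: ✓ → 1
ship_id=78: ✓ → 1
ship_id=79: ✓ → 1
ship_id=80: ✗
ship_id=81: ✗
ship_id=82: ✗
fragile_count = COUNT(1, 1, 1, 1) = 4

usps_sum=1872, fragile_count=4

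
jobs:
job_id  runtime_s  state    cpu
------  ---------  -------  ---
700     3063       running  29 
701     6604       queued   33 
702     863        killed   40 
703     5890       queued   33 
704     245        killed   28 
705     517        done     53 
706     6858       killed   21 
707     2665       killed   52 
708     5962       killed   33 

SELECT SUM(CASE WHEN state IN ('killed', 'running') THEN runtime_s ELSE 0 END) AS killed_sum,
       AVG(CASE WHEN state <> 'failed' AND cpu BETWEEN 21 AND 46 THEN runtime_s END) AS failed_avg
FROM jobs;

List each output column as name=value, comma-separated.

killed_sum=19656, failed_avg=4212.1428571429

[killed_sum: state IN ('killed', 'running')]
job_id=700: ✓ → 3063
job_id=701: ✗
job_id=702: ✓ → 863
job_id=703: ✗
job_id=704: ✓ → 245
job_id=705: ✗
job_id=706: ✓ → 6858
job_id=707: ✓ → 2665
job_id=708: ✓ → 5962
killed_sum = 3063 + 863 + 245 + 6858 + 2665 + 5962 = 19656
—
[failed_avg: state <> 'failed' AND cpu BETWEEN 21 AND 46]
job_id=700: ✓ → 3063
job_id=701: ✓ → 6604
job_id=702: ✓ → 863
job_id=703: ✓ → 5890
job_id=704: ✓ → 245
job_id=705: ✗
job_id=706: ✓ → 6858
job_id=707: ✗
job_id=708: ✓ → 5962
failed_avg = (3063 + 6604 + 863 + 5890 + 245 + 6858 + 5962) / 7 = 4212.1428571429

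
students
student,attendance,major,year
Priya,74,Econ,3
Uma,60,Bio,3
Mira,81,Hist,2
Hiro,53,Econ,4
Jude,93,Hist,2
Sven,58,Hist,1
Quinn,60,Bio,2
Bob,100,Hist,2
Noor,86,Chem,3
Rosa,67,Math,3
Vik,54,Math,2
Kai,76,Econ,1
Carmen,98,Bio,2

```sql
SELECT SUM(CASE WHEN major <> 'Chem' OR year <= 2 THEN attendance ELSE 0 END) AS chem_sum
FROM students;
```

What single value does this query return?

student=Priya: ✓ → 74
student=Uma: ✓ → 60
student=Mira: ✓ → 81
student=Hiro: ✓ → 53
student=Jude: ✓ → 93
student=Sven: ✓ → 58
student=Quinn: ✓ → 60
student=Bob: ✓ → 100
student=Noor: ✗
student=Rosa: ✓ → 67
student=Vik: ✓ → 54
student=Kai: ✓ → 76
student=Carmen: ✓ → 98
chem_sum = 74 + 60 + 81 + 53 + 93 + 58 + 60 + 100 + 67 + 54 + 76 + 98 = 874

874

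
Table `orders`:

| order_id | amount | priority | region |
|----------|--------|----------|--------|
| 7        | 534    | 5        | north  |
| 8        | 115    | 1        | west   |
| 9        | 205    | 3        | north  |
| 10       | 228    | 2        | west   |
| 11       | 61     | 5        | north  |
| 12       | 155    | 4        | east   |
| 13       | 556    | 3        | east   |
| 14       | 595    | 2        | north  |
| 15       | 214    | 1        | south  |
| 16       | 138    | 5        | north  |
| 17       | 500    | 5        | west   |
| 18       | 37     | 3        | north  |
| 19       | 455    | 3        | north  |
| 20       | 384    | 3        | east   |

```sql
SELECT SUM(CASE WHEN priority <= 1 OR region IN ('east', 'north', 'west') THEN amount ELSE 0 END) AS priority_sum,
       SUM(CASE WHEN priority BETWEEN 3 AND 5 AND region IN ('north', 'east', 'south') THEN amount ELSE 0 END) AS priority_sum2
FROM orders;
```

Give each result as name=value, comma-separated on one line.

priority_sum=4177, priority_sum2=2525

[priority_sum: priority <= 1 OR region IN ('east', 'north', 'west')]
order_id=7: ✓ → 534
order_id=8: ✓ → 115
order_id=9: ✓ → 205
order_id=10: ✓ → 228
order_id=11: ✓ → 61
order_id=12: ✓ → 155
order_id=13: ✓ → 556
order_id=14: ✓ → 595
order_id=15: ✓ → 214
order_id=16: ✓ → 138
order_id=17: ✓ → 500
order_id=18: ✓ → 37
order_id=19: ✓ → 455
order_id=20: ✓ → 384
priority_sum = 534 + 115 + 205 + 228 + 61 + 155 + 556 + 595 + 214 + 138 + 500 + 37 + 455 + 384 = 4177
—
[priority_sum2: priority BETWEEN 3 AND 5 AND region IN ('north', 'east', 'south')]
order_id=7: ✓ → 534
order_id=8: ✗
order_id=9: ✓ → 205
order_id=10: ✗
order_id=11: ✓ → 61
order_id=12: ✓ → 155
order_id=13: ✓ → 556
order_id=14: ✗
order_id=15: ✗
order_id=16: ✓ → 138
order_id=17: ✗
order_id=18: ✓ → 37
order_id=19: ✓ → 455
order_id=20: ✓ → 384
priority_sum2 = 534 + 205 + 61 + 155 + 556 + 138 + 37 + 455 + 384 = 2525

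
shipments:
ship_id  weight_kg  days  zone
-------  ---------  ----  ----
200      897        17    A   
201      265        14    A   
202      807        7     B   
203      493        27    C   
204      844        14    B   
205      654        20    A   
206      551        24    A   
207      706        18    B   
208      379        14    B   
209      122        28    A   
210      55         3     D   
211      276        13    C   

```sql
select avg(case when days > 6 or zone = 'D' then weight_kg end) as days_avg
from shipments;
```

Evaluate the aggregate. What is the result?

504.0833333333

ship_id=200: ✓ → 897
ship_id=201: ✓ → 265
ship_id=202: ✓ → 807
ship_id=203: ✓ → 493
ship_id=204: ✓ → 844
ship_id=205: ✓ → 654
ship_id=206: ✓ → 551
ship_id=207: ✓ → 706
ship_id=208: ✓ → 379
ship_id=209: ✓ → 122
ship_id=210: ✓ → 55
ship_id=211: ✓ → 276
days_avg = (897 + 265 + 807 + 493 + 844 + 654 + 551 + 706 + 379 + 122 + 55 + 276) / 12 = 504.0833333333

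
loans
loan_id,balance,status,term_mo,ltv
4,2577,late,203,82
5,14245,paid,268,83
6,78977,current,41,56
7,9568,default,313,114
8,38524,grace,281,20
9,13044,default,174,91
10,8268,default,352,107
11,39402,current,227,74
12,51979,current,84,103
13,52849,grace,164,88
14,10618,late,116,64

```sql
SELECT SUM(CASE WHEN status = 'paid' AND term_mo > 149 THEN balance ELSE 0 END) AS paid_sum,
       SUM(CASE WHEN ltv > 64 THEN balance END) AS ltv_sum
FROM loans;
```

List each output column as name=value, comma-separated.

paid_sum=14245, ltv_sum=191932

[paid_sum: status = 'paid' AND term_mo > 149]
loan_id=4: ✗
loan_id=5: ✓ → 14245
loan_id=6: ✗
loan_id=7: ✗
loan_id=8: ✗
loan_id=9: ✗
loan_id=10: ✗
loan_id=11: ✗
loan_id=12: ✗
loan_id=13: ✗
loan_id=14: ✗
paid_sum = 14245
—
[ltv_sum: ltv > 64]
loan_id=4: ✓ → 2577
loan_id=5: ✓ → 14245
loan_id=6: ✗
loan_id=7: ✓ → 9568
loan_id=8: ✗
loan_id=9: ✓ → 13044
loan_id=10: ✓ → 8268
loan_id=11: ✓ → 39402
loan_id=12: ✓ → 51979
loan_id=13: ✓ → 52849
loan_id=14: ✗
ltv_sum = 2577 + 14245 + 9568 + 13044 + 8268 + 39402 + 51979 + 52849 = 191932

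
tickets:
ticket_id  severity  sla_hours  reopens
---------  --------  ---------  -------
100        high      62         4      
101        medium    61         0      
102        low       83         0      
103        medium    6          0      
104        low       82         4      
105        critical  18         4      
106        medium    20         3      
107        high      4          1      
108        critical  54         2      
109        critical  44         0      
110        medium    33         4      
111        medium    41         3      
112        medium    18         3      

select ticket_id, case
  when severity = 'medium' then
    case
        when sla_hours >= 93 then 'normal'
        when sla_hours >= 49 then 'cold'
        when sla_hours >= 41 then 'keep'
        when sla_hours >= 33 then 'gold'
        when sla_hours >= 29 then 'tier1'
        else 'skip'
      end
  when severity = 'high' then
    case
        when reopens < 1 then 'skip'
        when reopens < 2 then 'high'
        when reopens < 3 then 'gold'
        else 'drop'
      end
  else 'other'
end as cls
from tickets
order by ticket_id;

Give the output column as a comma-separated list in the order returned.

drop, cold, other, skip, other, other, skip, high, other, other, gold, keep, skip

ticket_id=100: severity='high' → inner[ELSE] → drop
ticket_id=101: severity='medium' → inner[sla_hours >= 49] → cold
ticket_id=102: severity='low' → outer ELSE → other
ticket_id=103: severity='medium' → inner[ELSE] → skip
ticket_id=104: severity='low' → outer ELSE → other
ticket_id=105: severity='critical' → outer ELSE → other
ticket_id=106: severity='medium' → inner[ELSE] → skip
ticket_id=107: severity='high' → inner[reopens < 2] → high
ticket_id=108: severity='critical' → outer ELSE → other
ticket_id=109: severity='critical' → outer ELSE → other
ticket_id=110: severity='medium' → inner[sla_hours >= 33] → gold
ticket_id=111: severity='medium' → inner[sla_hours >= 41] → keep
ticket_id=112: severity='medium' → inner[ELSE] → skip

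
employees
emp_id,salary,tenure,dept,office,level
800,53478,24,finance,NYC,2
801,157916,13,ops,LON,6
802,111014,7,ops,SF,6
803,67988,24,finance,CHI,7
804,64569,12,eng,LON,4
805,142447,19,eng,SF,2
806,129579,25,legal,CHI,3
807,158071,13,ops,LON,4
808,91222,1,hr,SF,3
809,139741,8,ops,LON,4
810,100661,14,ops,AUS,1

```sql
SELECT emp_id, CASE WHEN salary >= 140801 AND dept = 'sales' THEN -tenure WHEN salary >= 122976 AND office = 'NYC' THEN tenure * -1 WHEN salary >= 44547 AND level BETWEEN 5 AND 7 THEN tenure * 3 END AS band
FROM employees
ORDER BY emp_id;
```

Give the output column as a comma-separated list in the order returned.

emp_id=800: (no match → NULL) → NULL
emp_id=801: salary >= 44547 AND level BETWEEN 5 AND 7 → 39
emp_id=802: salary >= 44547 AND level BETWEEN 5 AND 7 → 21
emp_id=803: salary >= 44547 AND level BETWEEN 5 AND 7 → 72
emp_id=804: (no match → NULL) → NULL
emp_id=805: (no match → NULL) → NULL
emp_id=806: (no match → NULL) → NULL
emp_id=807: (no match → NULL) → NULL
emp_id=808: (no match → NULL) → NULL
emp_id=809: (no match → NULL) → NULL
emp_id=810: (no match → NULL) → NULL

NULL, 39, 21, 72, NULL, NULL, NULL, NULL, NULL, NULL, NULL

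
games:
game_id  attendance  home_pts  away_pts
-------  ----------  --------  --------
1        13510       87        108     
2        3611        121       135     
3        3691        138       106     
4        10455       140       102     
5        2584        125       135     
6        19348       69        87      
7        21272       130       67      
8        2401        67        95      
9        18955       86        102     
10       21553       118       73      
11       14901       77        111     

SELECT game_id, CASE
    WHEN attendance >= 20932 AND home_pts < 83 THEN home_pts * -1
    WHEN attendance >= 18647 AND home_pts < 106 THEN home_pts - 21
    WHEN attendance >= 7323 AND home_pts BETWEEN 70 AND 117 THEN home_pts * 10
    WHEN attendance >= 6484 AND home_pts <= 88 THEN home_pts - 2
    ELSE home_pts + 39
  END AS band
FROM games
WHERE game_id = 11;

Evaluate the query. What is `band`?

game_id = 11: attendance=14901, home_pts=77, away_pts=111.
attendance >= 20932 AND home_pts < 83 → false
attendance >= 18647 AND home_pts < 106 → false
attendance >= 7323 AND home_pts BETWEEN 70 AND 117 → true → 770

770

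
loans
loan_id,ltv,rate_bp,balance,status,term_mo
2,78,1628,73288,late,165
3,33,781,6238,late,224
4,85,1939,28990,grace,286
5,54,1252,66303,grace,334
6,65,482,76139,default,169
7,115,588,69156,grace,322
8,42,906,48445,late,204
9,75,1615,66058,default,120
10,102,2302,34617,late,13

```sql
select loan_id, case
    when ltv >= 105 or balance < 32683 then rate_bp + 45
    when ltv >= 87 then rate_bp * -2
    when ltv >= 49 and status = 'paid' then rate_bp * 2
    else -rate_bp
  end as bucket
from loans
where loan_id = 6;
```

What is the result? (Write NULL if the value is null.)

-482

loan_id = 6: ltv=65, rate_bp=482, balance=76139, status=default, term_mo=169.
ltv >= 105 or balance < 32683 → false
ltv >= 87 → false
ltv >= 49 and status = 'paid' → false
No prior WHEN matched → ELSE → -482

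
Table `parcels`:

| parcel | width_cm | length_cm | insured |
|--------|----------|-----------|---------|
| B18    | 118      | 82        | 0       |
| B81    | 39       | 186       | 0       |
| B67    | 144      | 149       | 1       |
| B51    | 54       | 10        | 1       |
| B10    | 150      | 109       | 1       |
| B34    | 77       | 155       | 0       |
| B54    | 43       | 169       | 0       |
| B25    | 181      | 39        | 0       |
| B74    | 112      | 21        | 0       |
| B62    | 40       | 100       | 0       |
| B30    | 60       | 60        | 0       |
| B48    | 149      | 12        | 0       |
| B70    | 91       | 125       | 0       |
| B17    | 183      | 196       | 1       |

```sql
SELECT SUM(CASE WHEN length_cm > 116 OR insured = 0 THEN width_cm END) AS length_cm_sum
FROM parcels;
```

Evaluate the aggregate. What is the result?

1237

parcel=B18: ✓ → 118
parcel=B81: ✓ → 39
parcel=B67: ✓ → 144
parcel=B51: ✗
parcel=B10: ✗
parcel=B34: ✓ → 77
parcel=B54: ✓ → 43
parcel=B25: ✓ → 181
parcel=B74: ✓ → 112
parcel=B62: ✓ → 40
parcel=B30: ✓ → 60
parcel=B48: ✓ → 149
parcel=B70: ✓ → 91
parcel=B17: ✓ → 183
length_cm_sum = 118 + 39 + 144 + 77 + 43 + 181 + 112 + 40 + 60 + 149 + 91 + 183 = 1237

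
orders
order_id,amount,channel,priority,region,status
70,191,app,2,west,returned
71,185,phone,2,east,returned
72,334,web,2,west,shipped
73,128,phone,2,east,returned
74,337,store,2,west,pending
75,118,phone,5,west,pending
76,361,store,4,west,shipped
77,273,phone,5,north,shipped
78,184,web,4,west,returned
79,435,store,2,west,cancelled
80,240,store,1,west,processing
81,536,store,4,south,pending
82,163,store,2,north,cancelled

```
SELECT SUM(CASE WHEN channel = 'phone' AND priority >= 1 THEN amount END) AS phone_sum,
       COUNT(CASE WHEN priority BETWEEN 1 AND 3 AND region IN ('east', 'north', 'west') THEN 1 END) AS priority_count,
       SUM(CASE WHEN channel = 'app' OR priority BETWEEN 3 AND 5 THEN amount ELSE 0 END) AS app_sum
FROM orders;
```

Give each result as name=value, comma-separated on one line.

[phone_sum: channel = 'phone' AND priority >= 1]
order_id=70: ✗
order_id=71: ✓ → 185
order_id=72: ✗
order_id=73: ✓ → 128
order_id=74: ✗
order_id=75: ✓ → 118
order_id=76: ✗
order_id=77: ✓ → 273
order_id=78: ✗
order_id=79: ✗
order_id=80: ✗
order_id=81: ✗
order_id=82: ✗
phone_sum = 185 + 128 + 118 + 273 = 704
—
[priority_count: priority BETWEEN 1 AND 3 AND region IN ('east', 'north', 'west')]
order_id=70: ✓ → 1
order_id=71: ✓ → 1
order_id=72: ✓ → 1
order_id=73: ✓ → 1
order_id=74: ✓ → 1
order_id=75: ✗
order_id=76: ✗
order_id=77: ✗
order_id=78: ✗
order_id=79: ✓ → 1
order_id=80: ✓ → 1
order_id=81: ✗
order_id=82: ✓ → 1
priority_count = COUNT(1, 1, 1, 1, 1, 1, 1, 1) = 8
—
[app_sum: channel = 'app' OR priority BETWEEN 3 AND 5]
order_id=70: ✓ → 191
order_id=71: ✗
order_id=72: ✗
order_id=73: ✗
order_id=74: ✗
order_id=75: ✓ → 118
order_id=76: ✓ → 361
order_id=77: ✓ → 273
order_id=78: ✓ → 184
order_id=79: ✗
order_id=80: ✗
order_id=81: ✓ → 536
order_id=82: ✗
app_sum = 191 + 118 + 361 + 273 + 184 + 536 = 1663

phone_sum=704, priority_count=8, app_sum=1663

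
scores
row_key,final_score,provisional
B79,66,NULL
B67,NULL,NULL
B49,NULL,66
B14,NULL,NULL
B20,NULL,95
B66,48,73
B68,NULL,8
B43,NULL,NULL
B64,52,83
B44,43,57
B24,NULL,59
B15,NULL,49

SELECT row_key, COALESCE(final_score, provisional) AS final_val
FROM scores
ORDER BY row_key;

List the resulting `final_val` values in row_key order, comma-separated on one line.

NULL, 49, 95, 59, NULL, 43, 66, 52, 48, NULL, 8, 66

row_key=B14: final_score=NULL, provisional=NULL (all NULL) → NULL
row_key=B15: final_score=NULL, provisional=49 → 49
row_key=B20: final_score=NULL, provisional=95 → 95
row_key=B24: final_score=NULL, provisional=59 → 59
row_key=B43: final_score=NULL, provisional=NULL (all NULL) → NULL
row_key=B44: final_score=43 → 43
row_key=B49: final_score=NULL, provisional=66 → 66
row_key=B64: final_score=52 → 52
row_key=B66: final_score=48 → 48
row_key=B67: final_score=NULL, provisional=NULL (all NULL) → NULL
row_key=B68: final_score=NULL, provisional=8 → 8
row_key=B79: final_score=66 → 66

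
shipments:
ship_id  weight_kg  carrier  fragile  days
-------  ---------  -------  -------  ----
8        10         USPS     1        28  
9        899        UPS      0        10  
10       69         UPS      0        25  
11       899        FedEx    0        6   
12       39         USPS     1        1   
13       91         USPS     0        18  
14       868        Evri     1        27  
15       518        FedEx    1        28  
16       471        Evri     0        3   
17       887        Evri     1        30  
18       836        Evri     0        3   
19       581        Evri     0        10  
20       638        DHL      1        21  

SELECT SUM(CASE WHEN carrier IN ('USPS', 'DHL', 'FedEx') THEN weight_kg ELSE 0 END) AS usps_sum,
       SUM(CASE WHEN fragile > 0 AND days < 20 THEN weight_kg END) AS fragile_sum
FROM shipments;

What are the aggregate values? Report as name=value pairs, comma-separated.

usps_sum=2195, fragile_sum=39

[usps_sum: carrier IN ('USPS', 'DHL', 'FedEx')]
ship_id=8: ✓ → 10
ship_id=9: ✗
ship_id=10: ✗
ship_id=11: ✓ → 899
ship_id=12: ✓ → 39
ship_id=13: ✓ → 91
ship_id=14: ✗
ship_id=15: ✓ → 518
ship_id=16: ✗
ship_id=17: ✗
ship_id=18: ✗
ship_id=19: ✗
ship_id=20: ✓ → 638
usps_sum = 10 + 899 + 39 + 91 + 518 + 638 = 2195
—
[fragile_sum: fragile > 0 AND days < 20]
ship_id=8: ✗
ship_id=9: ✗
ship_id=10: ✗
ship_id=11: ✗
ship_id=12: ✓ → 39
ship_id=13: ✗
ship_id=14: ✗
ship_id=15: ✗
ship_id=16: ✗
ship_id=17: ✗
ship_id=18: ✗
ship_id=19: ✗
ship_id=20: ✗
fragile_sum = 39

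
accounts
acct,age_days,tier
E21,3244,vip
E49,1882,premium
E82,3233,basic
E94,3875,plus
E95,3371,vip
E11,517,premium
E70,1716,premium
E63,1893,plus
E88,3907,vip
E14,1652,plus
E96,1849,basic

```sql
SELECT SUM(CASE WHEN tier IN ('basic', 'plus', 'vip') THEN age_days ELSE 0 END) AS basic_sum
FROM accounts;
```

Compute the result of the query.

acct=E21: ✓ → 3244
acct=E49: ✗
acct=E82: ✓ → 3233
acct=E94: ✓ → 3875
acct=E95: ✓ → 3371
acct=E11: ✗
acct=E70: ✗
acct=E63: ✓ → 1893
acct=E88: ✓ → 3907
acct=E14: ✓ → 1652
acct=E96: ✓ → 1849
basic_sum = 3244 + 3233 + 3875 + 3371 + 1893 + 3907 + 1652 + 1849 = 23024

23024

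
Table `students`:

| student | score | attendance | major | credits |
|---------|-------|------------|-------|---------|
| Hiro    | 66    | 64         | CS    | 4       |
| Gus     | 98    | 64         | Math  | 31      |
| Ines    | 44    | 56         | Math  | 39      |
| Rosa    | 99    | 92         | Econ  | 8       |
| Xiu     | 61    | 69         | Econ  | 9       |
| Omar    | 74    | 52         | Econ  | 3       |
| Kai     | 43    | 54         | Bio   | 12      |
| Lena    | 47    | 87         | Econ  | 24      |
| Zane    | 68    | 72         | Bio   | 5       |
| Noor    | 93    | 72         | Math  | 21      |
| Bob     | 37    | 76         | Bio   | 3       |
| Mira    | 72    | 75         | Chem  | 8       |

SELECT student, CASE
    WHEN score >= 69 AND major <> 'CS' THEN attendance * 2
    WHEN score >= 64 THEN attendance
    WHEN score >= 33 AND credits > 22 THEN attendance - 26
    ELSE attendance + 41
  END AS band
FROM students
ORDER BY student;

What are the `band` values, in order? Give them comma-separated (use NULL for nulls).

117, 128, 64, 30, 95, 61, 150, 144, 104, 184, 110, 72

student=Bob: ELSE → 117
student=Gus: score >= 69 AND major <> 'CS' → 128
student=Hiro: score >= 64 → 64
student=Ines: score >= 33 AND credits > 22 → 30
student=Kai: ELSE → 95
student=Lena: score >= 33 AND credits > 22 → 61
student=Mira: score >= 69 AND major <> 'CS' → 150
student=Noor: score >= 69 AND major <> 'CS' → 144
student=Omar: score >= 69 AND major <> 'CS' → 104
student=Rosa: score >= 69 AND major <> 'CS' → 184
student=Xiu: ELSE → 110
student=Zane: score >= 64 → 72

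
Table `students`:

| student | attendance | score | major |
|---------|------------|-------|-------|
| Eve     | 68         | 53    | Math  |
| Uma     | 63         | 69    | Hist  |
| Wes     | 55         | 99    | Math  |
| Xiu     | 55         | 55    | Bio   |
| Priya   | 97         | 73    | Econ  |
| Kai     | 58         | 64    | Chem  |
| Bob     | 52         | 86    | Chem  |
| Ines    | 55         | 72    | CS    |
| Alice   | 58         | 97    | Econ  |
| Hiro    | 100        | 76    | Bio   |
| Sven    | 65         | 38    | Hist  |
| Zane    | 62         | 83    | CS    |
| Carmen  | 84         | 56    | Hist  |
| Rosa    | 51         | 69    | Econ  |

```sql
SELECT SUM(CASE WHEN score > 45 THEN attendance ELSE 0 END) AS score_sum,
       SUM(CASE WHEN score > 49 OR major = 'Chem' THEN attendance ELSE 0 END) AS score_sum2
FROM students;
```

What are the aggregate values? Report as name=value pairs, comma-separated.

[score_sum: score > 45]
student=Eve: ✓ → 68
student=Uma: ✓ → 63
student=Wes: ✓ → 55
student=Xiu: ✓ → 55
student=Priya: ✓ → 97
student=Kai: ✓ → 58
student=Bob: ✓ → 52
student=Ines: ✓ → 55
student=Alice: ✓ → 58
student=Hiro: ✓ → 100
student=Sven: ✗
student=Zane: ✓ → 62
student=Carmen: ✓ → 84
student=Rosa: ✓ → 51
score_sum = 68 + 63 + 55 + 55 + 97 + 58 + 52 + 55 + 58 + 100 + 62 + 84 + 51 = 858
—
[score_sum2: score > 49 OR major = 'Chem']
student=Eve: ✓ → 68
student=Uma: ✓ → 63
student=Wes: ✓ → 55
student=Xiu: ✓ → 55
student=Priya: ✓ → 97
student=Kai: ✓ → 58
student=Bob: ✓ → 52
student=Ines: ✓ → 55
student=Alice: ✓ → 58
student=Hiro: ✓ → 100
student=Sven: ✗
student=Zane: ✓ → 62
student=Carmen: ✓ → 84
student=Rosa: ✓ → 51
score_sum2 = 68 + 63 + 55 + 55 + 97 + 58 + 52 + 55 + 58 + 100 + 62 + 84 + 51 = 858

score_sum=858, score_sum2=858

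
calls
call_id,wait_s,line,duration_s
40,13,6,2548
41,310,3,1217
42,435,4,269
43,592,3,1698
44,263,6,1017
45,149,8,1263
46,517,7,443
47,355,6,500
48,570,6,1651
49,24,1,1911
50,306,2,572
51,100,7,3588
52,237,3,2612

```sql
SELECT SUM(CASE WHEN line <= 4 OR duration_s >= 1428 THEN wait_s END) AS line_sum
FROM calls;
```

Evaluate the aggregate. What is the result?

call_id=40: ✓ → 13
call_id=41: ✓ → 310
call_id=42: ✓ → 435
call_id=43: ✓ → 592
call_id=44: ✗
call_id=45: ✗
call_id=46: ✗
call_id=47: ✗
call_id=48: ✓ → 570
call_id=49: ✓ → 24
call_id=50: ✓ → 306
call_id=51: ✓ → 100
call_id=52: ✓ → 237
line_sum = 13 + 310 + 435 + 592 + 570 + 24 + 306 + 100 + 237 = 2587

2587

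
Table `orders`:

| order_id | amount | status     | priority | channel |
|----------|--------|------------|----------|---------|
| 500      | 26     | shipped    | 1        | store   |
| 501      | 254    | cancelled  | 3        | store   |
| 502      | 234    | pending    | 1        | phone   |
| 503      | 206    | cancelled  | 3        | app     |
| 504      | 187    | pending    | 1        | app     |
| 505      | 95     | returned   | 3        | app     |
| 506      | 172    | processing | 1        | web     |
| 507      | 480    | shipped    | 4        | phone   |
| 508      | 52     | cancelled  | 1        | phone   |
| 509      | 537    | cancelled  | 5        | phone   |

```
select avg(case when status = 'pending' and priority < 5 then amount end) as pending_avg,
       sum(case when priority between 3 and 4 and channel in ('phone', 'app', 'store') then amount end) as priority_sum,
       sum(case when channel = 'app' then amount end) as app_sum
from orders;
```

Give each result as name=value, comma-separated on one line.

[pending_avg: status = 'pending' and priority < 5]
order_id=500: ✗
order_id=501: ✗
order_id=502: ✓ → 234
order_id=503: ✗
order_id=504: ✓ → 187
order_id=505: ✗
order_id=506: ✗
order_id=507: ✗
order_id=508: ✗
order_id=509: ✗
pending_avg = (234 + 187) / 2 = 210.5
—
[priority_sum: priority between 3 and 4 and channel in ('phone', 'app', 'store')]
order_id=500: ✗
order_id=501: ✓ → 254
order_id=502: ✗
order_id=503: ✓ → 206
order_id=504: ✗
order_id=505: ✓ → 95
order_id=506: ✗
order_id=507: ✓ → 480
order_id=508: ✗
order_id=509: ✗
priority_sum = 254 + 206 + 95 + 480 = 1035
—
[app_sum: channel = 'app']
order_id=500: ✗
order_id=501: ✗
order_id=502: ✗
order_id=503: ✓ → 206
order_id=504: ✓ → 187
order_id=505: ✓ → 95
order_id=506: ✗
order_id=507: ✗
order_id=508: ✗
order_id=509: ✗
app_sum = 206 + 187 + 95 = 488

pending_avg=210.5, priority_sum=1035, app_sum=488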